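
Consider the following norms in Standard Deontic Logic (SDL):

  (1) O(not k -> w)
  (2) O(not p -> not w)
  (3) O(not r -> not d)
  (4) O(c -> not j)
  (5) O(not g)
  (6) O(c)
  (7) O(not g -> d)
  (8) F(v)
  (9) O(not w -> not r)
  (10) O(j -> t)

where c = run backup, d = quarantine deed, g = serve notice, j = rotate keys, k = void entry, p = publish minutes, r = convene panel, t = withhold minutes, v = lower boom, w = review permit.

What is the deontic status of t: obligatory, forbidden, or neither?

Neither

Premise 10 is O(j -> t), but O(j) is not derivable from the premises, so it does not yield O(t).
No premise or chain of K-axiom applications forces O(t), and none forces O(not t). So t is neither obligatory nor forbidden under these norms.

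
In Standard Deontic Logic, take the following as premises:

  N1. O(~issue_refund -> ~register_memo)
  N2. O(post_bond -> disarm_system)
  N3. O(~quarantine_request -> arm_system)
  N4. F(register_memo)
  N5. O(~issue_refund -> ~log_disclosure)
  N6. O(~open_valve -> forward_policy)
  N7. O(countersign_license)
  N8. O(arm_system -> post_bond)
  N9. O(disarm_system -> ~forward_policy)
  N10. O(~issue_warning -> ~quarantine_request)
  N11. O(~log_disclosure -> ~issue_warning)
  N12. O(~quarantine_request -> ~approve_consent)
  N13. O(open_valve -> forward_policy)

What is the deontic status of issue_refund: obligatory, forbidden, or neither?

Obligatory

Premises 13 and 6 cover both cases: O(open_valve -> forward_policy) and O(~open_valve -> forward_policy). Since open_valve ∨ ~open_valve is a tautology, O(forward_policy) follows.
Premise 9, O(disarm_system -> ~forward_policy), contraposes to O(forward_policy -> ~disarm_system); with O(forward_policy) we get O(~disarm_system).
Premise 2 is O(post_bond -> disarm_system); contrapositively O(~disarm_system -> ~post_bond). Since O(~disarm_system) holds, K gives O(~post_bond).
Premise 8 is O(arm_system -> post_bond); contrapositively O(~post_bond -> ~arm_system). Since O(~post_bond) holds, K gives O(~arm_system).
Premise 3, O(~quarantine_request -> arm_system), contraposes to O(~arm_system -> quarantine_request); with O(~arm_system) we get O(quarantine_request).
Premise 10 is O(~issue_warning -> ~quarantine_request); contrapositively O(quarantine_request -> issue_warning). Since O(quarantine_request) holds, K gives O(issue_warning).
The contrapositive of premise 11 (O(~log_disclosure -> ~issue_warning)) is O(issue_warning -> log_disclosure), and O(issue_warning) is already established, so O(log_disclosure).
Premise 5 is O(~issue_refund -> ~log_disclosure); contrapositively O(log_disclosure -> issue_refund). Since O(log_disclosure) holds, K gives O(issue_refund).
Premises 1, 4, 7, 12 do not contribute to this derivation.
Hence issue_refund is obligatory.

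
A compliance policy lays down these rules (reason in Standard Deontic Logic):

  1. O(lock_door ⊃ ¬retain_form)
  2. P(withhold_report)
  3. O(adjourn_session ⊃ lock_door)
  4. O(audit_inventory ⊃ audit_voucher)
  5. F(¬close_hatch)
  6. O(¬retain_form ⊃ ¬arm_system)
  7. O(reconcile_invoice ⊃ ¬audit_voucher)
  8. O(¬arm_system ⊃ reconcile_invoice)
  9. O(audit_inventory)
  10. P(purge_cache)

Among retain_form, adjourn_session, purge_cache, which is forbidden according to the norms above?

Premise 9 states O(audit_inventory) outright.
Premise 4 is O(audit_inventory ⊃ audit_voucher); since O(audit_inventory), deontic closure gives O(audit_voucher).
The contrapositive of premise 7 (O(reconcile_invoice ⊃ ¬audit_voucher)) is O(audit_voucher ⊃ ¬reconcile_invoice), and O(audit_voucher) is already established, so O(¬reconcile_invoice).
Premise 8, O(¬arm_system ⊃ reconcile_invoice), contraposes to O(¬reconcile_invoice ⊃ arm_system); with O(¬reconcile_invoice) we get O(arm_system).
Premise 6, O(¬retain_form ⊃ ¬arm_system), contraposes to O(arm_system ⊃ retain_form); with O(arm_system) we get O(retain_form).
Premise 1 is O(lock_door ⊃ ¬retain_form); contrapositively O(retain_form ⊃ ¬lock_door). Since O(retain_form) holds, K gives O(¬lock_door).
Premise 3 is O(adjourn_session ⊃ lock_door); contrapositively O(¬lock_door ⊃ ¬adjourn_session). Since O(¬lock_door) holds, K gives O(¬adjourn_session).
So O(¬adjourn_session) holds, i.e. adjourn_session is forbidden. None of the other listed options is forbidden under the premises.

adjourn_session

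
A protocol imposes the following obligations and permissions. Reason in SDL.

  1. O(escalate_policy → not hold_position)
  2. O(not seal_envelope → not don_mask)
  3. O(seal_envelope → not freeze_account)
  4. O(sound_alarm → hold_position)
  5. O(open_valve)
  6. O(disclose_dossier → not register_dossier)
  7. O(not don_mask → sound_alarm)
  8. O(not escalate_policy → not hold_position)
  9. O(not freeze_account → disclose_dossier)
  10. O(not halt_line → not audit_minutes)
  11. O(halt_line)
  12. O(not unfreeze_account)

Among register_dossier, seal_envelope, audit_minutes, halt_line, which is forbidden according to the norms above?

By case analysis on escalate_policy: premise 1 gives O(escalate_policy → not hold_position) and premise 8 gives O(not escalate_policy → not hold_position), so O(not hold_position) either way.
The contrapositive of premise 4 (O(sound_alarm → hold_position)) is O(not hold_position → not sound_alarm), and O(not hold_position) is already established, so O(not sound_alarm).
Premise 7 is O(not don_mask → sound_alarm); contrapositively O(not sound_alarm → don_mask). Since O(not sound_alarm) holds, K gives O(don_mask).
The contrapositive of premise 2 (O(not seal_envelope → not don_mask)) is O(don_mask → seal_envelope), and O(don_mask) is already established, so O(seal_envelope).
Applying K to premise 3 (O(seal_envelope → not freeze_account)) and O(seal_envelope) yields O(not freeze_account).
With premise 9, O(not freeze_account → disclose_dossier), the K-axiom yields O(disclose_dossier).
Premise 6 is O(disclose_dossier → not register_dossier); since O(disclose_dossier), deontic closure gives O(not register_dossier).
So O(not register_dossier) holds, i.e. register_dossier is forbidden. None of the other listed options is forbidden under the premises.

register_dossier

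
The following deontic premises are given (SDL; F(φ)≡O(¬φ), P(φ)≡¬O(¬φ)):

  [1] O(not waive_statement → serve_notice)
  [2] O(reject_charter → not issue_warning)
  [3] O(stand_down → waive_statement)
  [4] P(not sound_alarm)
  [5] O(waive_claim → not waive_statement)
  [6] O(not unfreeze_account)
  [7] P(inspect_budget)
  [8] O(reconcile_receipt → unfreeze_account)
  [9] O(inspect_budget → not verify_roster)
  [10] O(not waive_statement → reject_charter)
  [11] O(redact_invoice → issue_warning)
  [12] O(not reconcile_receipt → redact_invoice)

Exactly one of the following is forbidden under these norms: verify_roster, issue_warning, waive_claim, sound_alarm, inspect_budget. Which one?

From premise 6 we have O(not unfreeze_account).
Premise 8 is O(reconcile_receipt → unfreeze_account); contrapositively O(not unfreeze_account → not reconcile_receipt). Since O(not unfreeze_account) holds, K gives O(not reconcile_receipt).
Premise 12 is O(not reconcile_receipt → redact_invoice); since O(not reconcile_receipt), deontic closure gives O(redact_invoice).
With premise 11, O(redact_invoice → issue_warning), the K-axiom yields O(issue_warning).
Premise 2 is O(reject_charter → not issue_warning); contrapositively O(issue_warning → not reject_charter). Since O(issue_warning) holds, K gives O(not reject_charter).
The contrapositive of premise 10 (O(not waive_statement → reject_charter)) is O(not reject_charter → waive_statement), and O(not reject_charter) is already established, so O(waive_statement).
Premise 5 is O(waive_claim → not waive_statement); contrapositively O(waive_statement → not waive_claim). Since O(waive_statement) holds, K gives O(not waive_claim).
So O(not waive_claim) holds, i.e. waive_claim is forbidden. None of the other listed options is forbidden under the premises.

waive_claim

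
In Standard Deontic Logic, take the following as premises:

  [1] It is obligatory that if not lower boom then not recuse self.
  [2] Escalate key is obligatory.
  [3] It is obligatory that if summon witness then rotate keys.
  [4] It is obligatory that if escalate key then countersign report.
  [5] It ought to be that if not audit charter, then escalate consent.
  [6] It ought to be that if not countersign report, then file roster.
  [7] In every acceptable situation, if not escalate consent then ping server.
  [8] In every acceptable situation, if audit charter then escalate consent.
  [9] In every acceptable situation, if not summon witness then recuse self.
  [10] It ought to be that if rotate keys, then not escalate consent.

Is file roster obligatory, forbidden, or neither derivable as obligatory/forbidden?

Premise 6 is O(¬countersign_report → file_roster), but O(¬countersign_report) is not derivable from the premises, so it does not yield O(file_roster).
No premise or chain of K-axiom applications forces O(file_roster), and none forces O(¬file_roster). So file_roster is neither obligatory nor forbidden under these norms.

Neither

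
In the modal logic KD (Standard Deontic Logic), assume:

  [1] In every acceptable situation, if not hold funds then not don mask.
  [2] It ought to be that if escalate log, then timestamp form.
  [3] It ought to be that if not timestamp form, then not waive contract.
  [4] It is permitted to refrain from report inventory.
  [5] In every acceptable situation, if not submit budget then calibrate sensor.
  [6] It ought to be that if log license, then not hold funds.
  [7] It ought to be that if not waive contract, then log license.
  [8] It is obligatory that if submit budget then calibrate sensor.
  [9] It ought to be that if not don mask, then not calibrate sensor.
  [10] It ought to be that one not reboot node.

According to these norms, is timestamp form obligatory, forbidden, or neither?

Premises 5 and 8 are O(¬submit_budget → calibrate_sensor) and O(submit_budget → calibrate_sensor); every ideal world satisfies ¬submit_budget or submit_budget, so in either case calibrate_sensor holds — hence O(calibrate_sensor).
Premise 9 is O(¬don_mask → ¬calibrate_sensor); contrapositively O(calibrate_sensor → don_mask). Since O(calibrate_sensor) holds, K gives O(don_mask).
Premise 1, O(¬hold_funds → ¬don_mask), contraposes to O(don_mask → hold_funds); with O(don_mask) we get O(hold_funds).
The contrapositive of premise 6 (O(log_license → ¬hold_funds)) is O(hold_funds → ¬log_license), and O(hold_funds) is already established, so O(¬log_license).
The contrapositive of premise 7 (O(¬waive_contract → log_license)) is O(¬log_license → waive_contract), and O(¬log_license) is already established, so O(waive_contract).
The contrapositive of premise 3 (O(¬timestamp_form → ¬waive_contract)) is O(waive_contract → timestamp_form), and O(waive_contract) is already established, so O(timestamp_form).
Premises 2, 4, 10 do not contribute to this derivation.
Hence timestamp_form is obligatory.

Obligatory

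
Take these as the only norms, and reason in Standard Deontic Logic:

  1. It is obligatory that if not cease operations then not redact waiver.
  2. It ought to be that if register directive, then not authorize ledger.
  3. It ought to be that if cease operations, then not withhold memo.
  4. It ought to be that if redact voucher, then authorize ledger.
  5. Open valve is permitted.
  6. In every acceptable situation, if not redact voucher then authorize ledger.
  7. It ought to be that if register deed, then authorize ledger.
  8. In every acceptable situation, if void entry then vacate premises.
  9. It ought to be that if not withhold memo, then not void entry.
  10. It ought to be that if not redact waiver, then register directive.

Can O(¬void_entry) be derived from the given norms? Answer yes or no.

Yes

By case analysis on ¬redact_voucher: premise 6 gives O(¬redact_voucher → authorize_ledger) and premise 4 gives O(redact_voucher → authorize_ledger), so O(authorize_ledger) either way.
Premise 2 is O(register_directive → ¬authorize_ledger); contrapositively O(authorize_ledger → ¬register_directive). Since O(authorize_ledger) holds, K gives O(¬register_directive).
Premise 10, O(¬redact_waiver → register_directive), contraposes to O(¬register_directive → redact_waiver); with O(¬register_directive) we get O(redact_waiver).
Premise 1 is O(¬cease_operations → ¬redact_waiver); contrapositively O(redact_waiver → cease_operations). Since O(redact_waiver) holds, K gives O(cease_operations).
From O(cease_operations) and premise 3, O(cease_operations → ¬withhold_memo), we obtain O(¬withhold_memo).
With premise 9, O(¬withhold_memo → ¬void_entry), the K-axiom yields O(¬void_entry).
Premises 5, 7, 8 do not contribute to this derivation.
So O(¬void_entry) follows.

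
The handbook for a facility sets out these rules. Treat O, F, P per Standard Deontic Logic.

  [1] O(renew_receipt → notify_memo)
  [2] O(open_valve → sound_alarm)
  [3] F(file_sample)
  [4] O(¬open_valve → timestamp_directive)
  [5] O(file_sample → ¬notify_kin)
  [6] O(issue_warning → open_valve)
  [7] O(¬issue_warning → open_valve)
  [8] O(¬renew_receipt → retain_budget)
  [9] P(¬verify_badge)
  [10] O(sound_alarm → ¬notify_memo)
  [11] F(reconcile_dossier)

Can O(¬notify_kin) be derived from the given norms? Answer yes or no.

No

Premise 5 is O(file_sample → ¬notify_kin), but O(file_sample) is not derivable from the premises, so it does not yield O(¬notify_kin).
No other premise forces O(¬notify_kin). An ideal world satisfying every premise can still have ¬notify_kin false, so O(¬notify_kin) is not derivable.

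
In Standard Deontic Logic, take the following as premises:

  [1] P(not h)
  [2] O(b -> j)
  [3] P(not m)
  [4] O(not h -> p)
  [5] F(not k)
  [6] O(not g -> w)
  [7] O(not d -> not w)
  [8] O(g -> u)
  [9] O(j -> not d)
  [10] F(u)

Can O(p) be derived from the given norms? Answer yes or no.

No

Premise 4 is O(not h -> p), but O(not h) is not derivable from the premises (the permission P(not h) asserts only not O(h), not O(not h)), so it does not yield O(p).
No other premise forces O(p). An ideal world satisfying every premise can still have p false, so O(p) is not derivable.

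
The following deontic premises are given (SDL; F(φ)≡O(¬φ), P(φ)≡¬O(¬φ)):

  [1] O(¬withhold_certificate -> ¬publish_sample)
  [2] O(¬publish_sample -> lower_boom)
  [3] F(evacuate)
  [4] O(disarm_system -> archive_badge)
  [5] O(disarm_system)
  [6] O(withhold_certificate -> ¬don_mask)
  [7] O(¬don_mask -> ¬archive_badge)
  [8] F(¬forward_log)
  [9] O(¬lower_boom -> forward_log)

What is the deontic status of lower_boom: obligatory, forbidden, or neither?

Premise 5 states O(disarm_system) outright.
Premise 4 is O(disarm_system -> archive_badge); since O(disarm_system), deontic closure gives O(archive_badge).
Premise 7, O(¬don_mask -> ¬archive_badge), contraposes to O(archive_badge -> don_mask); with O(archive_badge) we get O(don_mask).
The contrapositive of premise 6 (O(withhold_certificate -> ¬don_mask)) is O(don_mask -> ¬withhold_certificate), and O(don_mask) is already established, so O(¬withhold_certificate).
Applying K to premise 1 (O(¬withhold_certificate -> ¬publish_sample)) and O(¬withhold_certificate) yields O(¬publish_sample).
From O(¬publish_sample) and premise 2, O(¬publish_sample -> lower_boom), we obtain O(lower_boom).
Premises 3, 8, 9 do not contribute to this derivation.
Hence lower_boom is obligatory.

Obligatory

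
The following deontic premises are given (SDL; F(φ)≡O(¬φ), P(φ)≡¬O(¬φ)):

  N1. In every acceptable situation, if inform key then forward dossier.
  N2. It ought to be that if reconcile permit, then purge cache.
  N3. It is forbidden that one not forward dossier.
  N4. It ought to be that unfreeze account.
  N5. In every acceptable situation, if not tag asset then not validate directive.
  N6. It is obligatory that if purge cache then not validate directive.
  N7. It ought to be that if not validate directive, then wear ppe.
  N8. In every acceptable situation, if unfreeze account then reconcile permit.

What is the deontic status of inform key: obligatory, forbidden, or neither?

Premise 1 is O(inform_key → forward_dossier); even if O(forward_dossier) held, inferring O(inform_key) would be affirming the consequent — invalid.
No premise or chain of K-axiom applications forces O(inform_key), and none forces O(¬inform_key). So inform_key is neither obligatory nor forbidden under these norms.

Neither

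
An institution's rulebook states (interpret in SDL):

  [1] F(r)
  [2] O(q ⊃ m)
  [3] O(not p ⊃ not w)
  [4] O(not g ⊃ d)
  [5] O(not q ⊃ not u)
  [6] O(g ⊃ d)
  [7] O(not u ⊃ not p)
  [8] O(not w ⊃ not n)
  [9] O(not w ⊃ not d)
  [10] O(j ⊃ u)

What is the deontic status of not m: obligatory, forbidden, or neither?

Premises 6 and 4 are O(g ⊃ d) and O(not g ⊃ d); every ideal world satisfies g or not g, so in either case d holds — hence O(d).
The contrapositive of premise 9 (O(not w ⊃ not d)) is O(d ⊃ w), and O(d) is already established, so O(w).
Premise 3, O(not p ⊃ not w), contraposes to O(w ⊃ p); with O(w) we get O(p).
Premise 7 is O(not u ⊃ not p); contrapositively O(p ⊃ u). Since O(p) holds, K gives O(u).
Premise 5, O(not q ⊃ not u), contraposes to O(u ⊃ q); with O(u) we get O(q).
Applying K to premise 2 (O(q ⊃ m)) and O(q) yields O(m).
Premises 1, 8, 10 do not contribute to this derivation.
Thus O(m), which is F(not m): not m is forbidden.

Forbidden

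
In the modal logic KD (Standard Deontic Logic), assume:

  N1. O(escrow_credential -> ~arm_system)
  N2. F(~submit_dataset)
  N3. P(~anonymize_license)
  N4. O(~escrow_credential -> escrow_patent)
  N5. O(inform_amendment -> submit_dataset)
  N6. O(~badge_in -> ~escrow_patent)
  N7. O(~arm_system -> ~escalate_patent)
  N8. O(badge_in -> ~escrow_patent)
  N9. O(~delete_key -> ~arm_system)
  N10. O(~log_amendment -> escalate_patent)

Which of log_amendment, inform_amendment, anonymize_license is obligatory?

log_amendment

Premises 8 and 6 are O(badge_in -> ~escrow_patent) and O(~badge_in -> ~escrow_patent); every ideal world satisfies badge_in or ~badge_in, so in either case ~escrow_patent holds — hence O(~escrow_patent).
The contrapositive of premise 4 (O(~escrow_credential -> escrow_patent)) is O(~escrow_patent -> escrow_credential), and O(~escrow_patent) is already established, so O(escrow_credential).
From O(escrow_credential) and premise 1, O(escrow_credential -> ~arm_system), we obtain O(~arm_system).
Premise 7 is O(~arm_system -> ~escalate_patent); since O(~arm_system), deontic closure gives O(~escalate_patent).
Premise 10, O(~log_amendment -> escalate_patent), contraposes to O(~escalate_patent -> log_amendment); with O(~escalate_patent) we get O(log_amendment).
So O(log_amendment) holds — log_amendment is obligatory. None of the other listed options is made obligatory by any chain of premises.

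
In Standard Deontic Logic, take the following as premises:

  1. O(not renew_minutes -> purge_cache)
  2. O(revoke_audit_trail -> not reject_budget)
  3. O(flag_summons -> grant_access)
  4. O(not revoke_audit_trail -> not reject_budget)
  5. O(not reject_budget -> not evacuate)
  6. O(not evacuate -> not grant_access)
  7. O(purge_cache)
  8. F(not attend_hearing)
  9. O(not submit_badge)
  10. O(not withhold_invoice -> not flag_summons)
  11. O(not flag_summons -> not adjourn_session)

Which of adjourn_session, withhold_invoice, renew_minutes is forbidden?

adjourn_session

By case analysis on not revoke_audit_trail: premise 4 gives O(not revoke_audit_trail -> not reject_budget) and premise 2 gives O(revoke_audit_trail -> not reject_budget), so O(not reject_budget) either way.
With premise 5, O(not reject_budget -> not evacuate), the K-axiom yields O(not evacuate).
Applying K to premise 6 (O(not evacuate -> not grant_access)) and O(not evacuate) yields O(not grant_access).
Premise 3, O(flag_summons -> grant_access), contraposes to O(not grant_access -> not flag_summons); with O(not grant_access) we get O(not flag_summons).
With premise 11, O(not flag_summons -> not adjourn_session), the K-axiom yields O(not adjourn_session).
So O(not adjourn_session) holds, i.e. adjourn_session is forbidden. None of the other listed options is forbidden under the premises.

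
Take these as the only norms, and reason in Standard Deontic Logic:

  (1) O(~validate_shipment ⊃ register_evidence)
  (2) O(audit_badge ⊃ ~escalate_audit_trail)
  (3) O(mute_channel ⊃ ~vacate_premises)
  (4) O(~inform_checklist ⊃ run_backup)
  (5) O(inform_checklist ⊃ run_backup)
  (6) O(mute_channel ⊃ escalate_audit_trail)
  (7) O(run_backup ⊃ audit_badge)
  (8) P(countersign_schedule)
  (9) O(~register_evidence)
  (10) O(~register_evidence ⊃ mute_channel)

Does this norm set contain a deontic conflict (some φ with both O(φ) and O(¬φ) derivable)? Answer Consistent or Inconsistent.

Premises 5 and 4 cover both cases: O(inform_checklist ⊃ run_backup) and O(~inform_checklist ⊃ run_backup). Since inform_checklist ∨ ~inform_checklist is a tautology, O(run_backup) follows.
With premise 7, O(run_backup ⊃ audit_badge), the K-axiom yields O(audit_badge).
Premise 2 is O(audit_badge ⊃ ~escalate_audit_trail); since O(audit_badge), deontic closure gives O(~escalate_audit_trail).
The contrapositive of premise 6 (O(mute_channel ⊃ escalate_audit_trail)) is O(~escalate_audit_trail ⊃ ~mute_channel), and O(~escalate_audit_trail) is already established, so O(~mute_channel).
Premise 10, O(~register_evidence ⊃ mute_channel), contraposes to O(~mute_channel ⊃ register_evidence); with O(~mute_channel) we get O(register_evidence).
But premise 9 directly asserts O(~register_evidence).
We now have both O(register_evidence) and O(~register_evidence) — register_evidence is simultaneously obligatory and forbidden, violating the D-axiom.

Inconsistent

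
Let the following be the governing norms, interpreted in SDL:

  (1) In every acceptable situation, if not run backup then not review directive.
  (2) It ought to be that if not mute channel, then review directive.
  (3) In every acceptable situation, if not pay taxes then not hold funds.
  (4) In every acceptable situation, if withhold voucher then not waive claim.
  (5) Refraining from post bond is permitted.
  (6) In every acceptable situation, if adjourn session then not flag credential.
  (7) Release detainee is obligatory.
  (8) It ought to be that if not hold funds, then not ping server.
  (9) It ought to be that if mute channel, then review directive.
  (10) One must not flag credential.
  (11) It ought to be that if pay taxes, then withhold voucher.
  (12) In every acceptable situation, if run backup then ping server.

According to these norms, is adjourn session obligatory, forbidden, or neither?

Neither

Premise 6 is O(adjourn_session → ¬flag_credential); even if O(¬flag_credential) held, inferring O(adjourn_session) would be affirming the consequent — invalid.
No premise or chain of K-axiom applications forces O(adjourn_session), and none forces O(¬adjourn_session). So adjourn_session is neither obligatory nor forbidden under these norms.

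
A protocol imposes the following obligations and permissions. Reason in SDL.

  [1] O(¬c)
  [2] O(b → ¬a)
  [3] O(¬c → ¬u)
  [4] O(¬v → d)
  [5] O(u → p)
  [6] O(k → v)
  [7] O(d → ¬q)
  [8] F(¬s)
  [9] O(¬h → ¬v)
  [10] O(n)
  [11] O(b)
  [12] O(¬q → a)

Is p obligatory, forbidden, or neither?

Neither

Premise 5 is O(u → p), but O(u) is not derivable from the premises, so it does not yield O(p).
No premise or chain of K-axiom applications forces O(p), and none forces O(¬p). So p is neither obligatory nor forbidden under these norms.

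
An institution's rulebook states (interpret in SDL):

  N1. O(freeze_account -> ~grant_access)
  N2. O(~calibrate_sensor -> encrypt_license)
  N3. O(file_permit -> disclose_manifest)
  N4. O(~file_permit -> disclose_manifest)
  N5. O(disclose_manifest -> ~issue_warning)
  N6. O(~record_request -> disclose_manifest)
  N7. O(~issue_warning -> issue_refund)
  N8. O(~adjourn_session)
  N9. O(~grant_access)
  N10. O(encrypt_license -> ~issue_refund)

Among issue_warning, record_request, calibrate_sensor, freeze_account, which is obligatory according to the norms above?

calibrate_sensor

Premises 3 and 4 are O(file_permit -> disclose_manifest) and O(~file_permit -> disclose_manifest); every ideal world satisfies file_permit or ~file_permit, so in either case disclose_manifest holds — hence O(disclose_manifest).
Premise 5 is O(disclose_manifest -> ~issue_warning); since O(disclose_manifest), deontic closure gives O(~issue_warning).
With premise 7, O(~issue_warning -> issue_refund), the K-axiom yields O(issue_refund).
The contrapositive of premise 10 (O(encrypt_license -> ~issue_refund)) is O(issue_refund -> ~encrypt_license), and O(issue_refund) is already established, so O(~encrypt_license).
The contrapositive of premise 2 (O(~calibrate_sensor -> encrypt_license)) is O(~encrypt_license -> calibrate_sensor), and O(~encrypt_license) is already established, so O(calibrate_sensor).
So O(calibrate_sensor) holds — calibrate_sensor is obligatory. None of the other listed options is made obligatory by any chain of premises.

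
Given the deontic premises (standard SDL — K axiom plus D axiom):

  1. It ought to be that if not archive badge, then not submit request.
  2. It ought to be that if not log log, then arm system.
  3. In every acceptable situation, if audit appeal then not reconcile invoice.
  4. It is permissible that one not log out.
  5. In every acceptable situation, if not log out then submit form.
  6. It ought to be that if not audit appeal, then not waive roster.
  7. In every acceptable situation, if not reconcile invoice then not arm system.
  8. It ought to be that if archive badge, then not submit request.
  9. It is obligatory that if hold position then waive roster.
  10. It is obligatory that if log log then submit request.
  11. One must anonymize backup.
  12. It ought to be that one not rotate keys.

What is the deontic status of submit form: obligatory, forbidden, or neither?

Premise 5 is O(¬log_out → submit_form), but O(¬log_out) is not derivable from the premises (the permission P(¬log_out) asserts only ¬O(log_out), not O(¬log_out)), so it does not yield O(submit_form).
No premise or chain of K-axiom applications forces O(submit_form), and none forces O(¬submit_form). So submit_form is neither obligatory nor forbidden under these norms.

Neither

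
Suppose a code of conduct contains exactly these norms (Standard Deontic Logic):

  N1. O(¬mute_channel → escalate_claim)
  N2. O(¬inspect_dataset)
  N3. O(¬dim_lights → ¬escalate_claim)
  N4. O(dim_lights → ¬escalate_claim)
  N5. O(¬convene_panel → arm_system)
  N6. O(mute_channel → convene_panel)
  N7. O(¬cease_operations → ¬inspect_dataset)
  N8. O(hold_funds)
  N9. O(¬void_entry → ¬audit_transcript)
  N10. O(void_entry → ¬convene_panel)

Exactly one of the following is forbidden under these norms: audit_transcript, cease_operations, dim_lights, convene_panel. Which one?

Premises 4 and 3 cover both cases: O(dim_lights → ¬escalate_claim) and O(¬dim_lights → ¬escalate_claim). Since dim_lights ∨ ¬dim_lights is a tautology, O(¬escalate_claim) follows.
Premise 1 is O(¬mute_channel → escalate_claim); contrapositively O(¬escalate_claim → mute_channel). Since O(¬escalate_claim) holds, K gives O(mute_channel).
From O(mute_channel) and premise 6, O(mute_channel → convene_panel), we obtain O(convene_panel).
The contrapositive of premise 10 (O(void_entry → ¬convene_panel)) is O(convene_panel → ¬void_entry), and O(convene_panel) is already established, so O(¬void_entry).
With premise 9, O(¬void_entry → ¬audit_transcript), the K-axiom yields O(¬audit_transcript).
So O(¬audit_transcript) holds, i.e. audit_transcript is forbidden. None of the other listed options is forbidden under the premises.

audit_transcript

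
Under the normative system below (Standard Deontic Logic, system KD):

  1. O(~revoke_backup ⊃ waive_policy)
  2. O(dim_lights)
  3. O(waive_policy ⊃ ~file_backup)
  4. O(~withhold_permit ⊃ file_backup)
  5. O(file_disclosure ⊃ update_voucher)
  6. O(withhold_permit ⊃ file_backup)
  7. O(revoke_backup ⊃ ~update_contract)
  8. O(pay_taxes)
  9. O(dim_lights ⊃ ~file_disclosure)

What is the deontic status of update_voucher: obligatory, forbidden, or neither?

Premise 5 is O(file_disclosure ⊃ update_voucher), but O(file_disclosure) is not derivable from the premises, so it does not yield O(update_voucher).
No premise or chain of K-axiom applications forces O(update_voucher), and none forces O(~update_voucher). So update_voucher is neither obligatory nor forbidden under these norms.

Neither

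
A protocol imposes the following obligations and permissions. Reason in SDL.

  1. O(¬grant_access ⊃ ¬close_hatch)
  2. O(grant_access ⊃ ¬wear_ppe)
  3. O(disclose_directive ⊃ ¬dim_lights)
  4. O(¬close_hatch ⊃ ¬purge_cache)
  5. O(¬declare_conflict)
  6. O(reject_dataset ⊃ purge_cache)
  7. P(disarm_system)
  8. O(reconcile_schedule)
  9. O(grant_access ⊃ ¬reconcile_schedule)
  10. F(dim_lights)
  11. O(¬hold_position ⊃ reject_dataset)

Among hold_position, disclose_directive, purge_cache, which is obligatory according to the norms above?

Premise 8 states O(reconcile_schedule) outright.
The contrapositive of premise 9 (O(grant_access ⊃ ¬reconcile_schedule)) is O(reconcile_schedule ⊃ ¬grant_access), and O(reconcile_schedule) is already established, so O(¬grant_access).
Premise 1 is O(¬grant_access ⊃ ¬close_hatch); since O(¬grant_access), deontic closure gives O(¬close_hatch).
Applying K to premise 4 (O(¬close_hatch ⊃ ¬purge_cache)) and O(¬close_hatch) yields O(¬purge_cache).
The contrapositive of premise 6 (O(reject_dataset ⊃ purge_cache)) is O(¬purge_cache ⊃ ¬reject_dataset), and O(¬purge_cache) is already established, so O(¬reject_dataset).
The contrapositive of premise 11 (O(¬hold_position ⊃ reject_dataset)) is O(¬reject_dataset ⊃ hold_position), and O(¬reject_dataset) is already established, so O(hold_position).
So O(hold_position) holds — hold_position is obligatory. None of the other listed options is made obligatory by any chain of premises.

hold_position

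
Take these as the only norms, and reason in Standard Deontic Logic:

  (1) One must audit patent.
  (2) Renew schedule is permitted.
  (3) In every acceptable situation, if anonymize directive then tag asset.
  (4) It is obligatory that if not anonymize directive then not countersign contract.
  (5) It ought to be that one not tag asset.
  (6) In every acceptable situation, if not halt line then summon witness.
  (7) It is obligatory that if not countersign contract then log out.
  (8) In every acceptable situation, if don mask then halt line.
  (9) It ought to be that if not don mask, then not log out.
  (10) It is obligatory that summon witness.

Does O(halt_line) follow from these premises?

Premise 5 states O(¬tag_asset) outright.
Premise 3 is O(anonymize_directive → tag_asset); contrapositively O(¬tag_asset → ¬anonymize_directive). Since O(¬tag_asset) holds, K gives O(¬anonymize_directive).
With premise 4, O(¬anonymize_directive → ¬countersign_contract), the K-axiom yields O(¬countersign_contract).
Premise 7 is O(¬countersign_contract → log_out); since O(¬countersign_contract), deontic closure gives O(log_out).
Premise 9, O(¬don_mask → ¬log_out), contraposes to O(log_out → don_mask); with O(log_out) we get O(don_mask).
Premise 8 is O(don_mask → halt_line); since O(don_mask), deontic closure gives O(halt_line).
Premises 1, 2, 6, 10 do not contribute to this derivation.
So O(halt_line) follows.

Yes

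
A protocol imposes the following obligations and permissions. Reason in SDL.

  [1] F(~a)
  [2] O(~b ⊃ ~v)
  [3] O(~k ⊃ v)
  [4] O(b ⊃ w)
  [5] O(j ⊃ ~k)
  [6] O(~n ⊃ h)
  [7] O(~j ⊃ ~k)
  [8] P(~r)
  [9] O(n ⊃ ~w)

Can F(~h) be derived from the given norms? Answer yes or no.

By case analysis on j: premise 5 gives O(j ⊃ ~k) and premise 7 gives O(~j ⊃ ~k), so O(~k) either way.
With premise 3, O(~k ⊃ v), the K-axiom yields O(v).
The contrapositive of premise 2 (O(~b ⊃ ~v)) is O(v ⊃ b), and O(v) is already established, so O(b).
Applying K to premise 4 (O(b ⊃ w)) and O(b) yields O(w).
The contrapositive of premise 9 (O(n ⊃ ~w)) is O(w ⊃ ~n), and O(w) is already established, so O(~n).
Premise 6 is O(~n ⊃ h); since O(~n), deontic closure gives O(h).
Premises 1, 8 do not contribute to this derivation.
So O(h) holds, i.e. F(~h). The claim follows.

Yes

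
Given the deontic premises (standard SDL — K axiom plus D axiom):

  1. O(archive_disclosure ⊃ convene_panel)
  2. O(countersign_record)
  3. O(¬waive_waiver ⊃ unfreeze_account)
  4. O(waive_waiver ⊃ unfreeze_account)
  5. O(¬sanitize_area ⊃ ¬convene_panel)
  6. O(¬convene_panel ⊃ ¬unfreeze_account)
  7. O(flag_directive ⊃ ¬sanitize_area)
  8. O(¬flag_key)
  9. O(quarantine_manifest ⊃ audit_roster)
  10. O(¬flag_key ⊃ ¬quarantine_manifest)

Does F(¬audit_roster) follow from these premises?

No

Premise 9 is O(quarantine_manifest ⊃ audit_roster), but O(quarantine_manifest) is not derivable from the premises, so it does not yield O(audit_roster).
No other premise forces O(audit_roster). An ideal world satisfying every premise can still have ¬audit_roster true, so F(¬audit_roster) is not derivable.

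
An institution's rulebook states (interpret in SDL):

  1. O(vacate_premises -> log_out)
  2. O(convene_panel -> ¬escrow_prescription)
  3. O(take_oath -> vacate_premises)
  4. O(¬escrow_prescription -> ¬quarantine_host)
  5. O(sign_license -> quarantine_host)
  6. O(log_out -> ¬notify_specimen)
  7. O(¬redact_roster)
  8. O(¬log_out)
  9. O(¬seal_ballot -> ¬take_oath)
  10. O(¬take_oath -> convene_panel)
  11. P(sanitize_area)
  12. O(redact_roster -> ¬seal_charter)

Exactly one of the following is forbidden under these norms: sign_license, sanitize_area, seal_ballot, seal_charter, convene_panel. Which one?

sign_license

Premise 8 gives O(¬log_out).
Premise 1, O(vacate_premises -> log_out), contraposes to O(¬log_out -> ¬vacate_premises); with O(¬log_out) we get O(¬vacate_premises).
The contrapositive of premise 3 (O(take_oath -> vacate_premises)) is O(¬vacate_premises -> ¬take_oath), and O(¬vacate_premises) is already established, so O(¬take_oath).
From O(¬take_oath) and premise 10, O(¬take_oath -> convene_panel), we obtain O(convene_panel).
With premise 2, O(convene_panel -> ¬escrow_prescription), the K-axiom yields O(¬escrow_prescription).
Premise 4 is O(¬escrow_prescription -> ¬quarantine_host); since O(¬escrow_prescription), deontic closure gives O(¬quarantine_host).
Premise 5 is O(sign_license -> quarantine_host); contrapositively O(¬quarantine_host -> ¬sign_license). Since O(¬quarantine_host) holds, K gives O(¬sign_license).
So O(¬sign_license) holds, i.e. sign_license is forbidden. None of the other listed options is forbidden under the premises.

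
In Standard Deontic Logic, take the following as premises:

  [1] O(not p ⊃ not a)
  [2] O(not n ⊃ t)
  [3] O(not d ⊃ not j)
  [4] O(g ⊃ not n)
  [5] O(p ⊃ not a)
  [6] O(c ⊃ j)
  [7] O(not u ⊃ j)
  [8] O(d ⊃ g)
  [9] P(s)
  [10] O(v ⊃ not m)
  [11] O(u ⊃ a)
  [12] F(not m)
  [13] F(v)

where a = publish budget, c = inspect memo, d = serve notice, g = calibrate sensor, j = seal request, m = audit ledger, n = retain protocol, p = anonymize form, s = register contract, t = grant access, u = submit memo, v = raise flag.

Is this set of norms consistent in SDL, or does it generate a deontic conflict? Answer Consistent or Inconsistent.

Consistent

Premise 10 is O(v ⊃ not m), but O(v) is not derivable from the premises, so it does not yield O(not m).
So O(not m) is not derivable, and the apparent clash with O(m) does not arise.
A world satisfying every obligation exists (e.g. a=false, c=false, d=true, g=true, j=true, m=true, n=false, p=false, s=false, t=true, u=false, v=false); no atom is both obligatory and forbidden, so the set is consistent.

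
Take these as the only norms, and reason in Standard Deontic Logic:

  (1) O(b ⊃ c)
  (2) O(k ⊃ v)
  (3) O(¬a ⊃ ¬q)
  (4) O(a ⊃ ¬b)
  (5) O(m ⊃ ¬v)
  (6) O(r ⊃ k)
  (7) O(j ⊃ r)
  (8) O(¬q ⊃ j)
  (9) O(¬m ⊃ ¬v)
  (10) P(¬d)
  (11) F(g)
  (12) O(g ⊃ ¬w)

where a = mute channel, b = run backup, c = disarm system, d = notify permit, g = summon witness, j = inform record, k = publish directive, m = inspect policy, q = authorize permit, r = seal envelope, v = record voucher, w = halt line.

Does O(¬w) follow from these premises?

Premise 12 is O(g ⊃ ¬w), but O(g) is not derivable from the premises, so it does not yield O(¬w).
No other premise forces O(¬w). An ideal world satisfying every premise can still have ¬w false, so O(¬w) is not derivable.

No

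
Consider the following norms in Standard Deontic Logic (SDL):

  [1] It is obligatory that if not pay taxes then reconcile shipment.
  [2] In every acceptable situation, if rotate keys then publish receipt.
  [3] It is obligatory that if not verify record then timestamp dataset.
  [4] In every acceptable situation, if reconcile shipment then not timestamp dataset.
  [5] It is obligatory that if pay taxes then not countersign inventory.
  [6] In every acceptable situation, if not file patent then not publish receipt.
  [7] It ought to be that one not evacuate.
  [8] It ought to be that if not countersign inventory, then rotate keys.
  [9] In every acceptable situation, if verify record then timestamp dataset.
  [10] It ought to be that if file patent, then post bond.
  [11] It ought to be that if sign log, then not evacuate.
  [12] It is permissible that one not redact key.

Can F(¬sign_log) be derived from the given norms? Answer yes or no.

No

Premise 11 is O(sign_log → ¬evacuate); even if O(¬evacuate) held, inferring O(sign_log) would be affirming the consequent — invalid.
No other premise forces O(sign_log). An ideal world satisfying every premise can still have ¬sign_log true, so F(¬sign_log) is not derivable.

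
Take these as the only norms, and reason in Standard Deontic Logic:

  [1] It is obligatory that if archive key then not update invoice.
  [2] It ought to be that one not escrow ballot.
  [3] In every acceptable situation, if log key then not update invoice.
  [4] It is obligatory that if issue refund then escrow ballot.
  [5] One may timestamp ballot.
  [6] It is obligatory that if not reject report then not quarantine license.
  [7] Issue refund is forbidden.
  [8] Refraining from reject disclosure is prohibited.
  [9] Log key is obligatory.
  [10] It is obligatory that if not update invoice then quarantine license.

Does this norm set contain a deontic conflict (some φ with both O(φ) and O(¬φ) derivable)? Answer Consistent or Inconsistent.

Consistent

Premise 4 is O(issue_refund → escrow_ballot), but O(issue_refund) is not derivable from the premises, so it does not yield O(escrow_ballot).
So O(escrow_ballot) is not derivable, and the apparent clash with O(¬escrow_ballot) does not arise.
A world satisfying every obligation exists (e.g. archive_key=false, escrow_ballot=false, issue_refund=false, log_key=true, quarantine_license=true, reject_disclosure=true, reject_report=true, timestamp_ballot=false, update_invoice=false); no atom is both obligatory and forbidden, so the set is consistent.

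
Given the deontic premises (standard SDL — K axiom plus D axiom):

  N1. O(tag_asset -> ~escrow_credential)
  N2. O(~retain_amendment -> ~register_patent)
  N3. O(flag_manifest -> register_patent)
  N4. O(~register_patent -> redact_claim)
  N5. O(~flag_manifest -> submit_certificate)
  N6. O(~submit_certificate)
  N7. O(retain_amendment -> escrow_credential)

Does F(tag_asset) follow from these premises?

From premise 6 we have O(~submit_certificate).
Premise 5 is O(~flag_manifest -> submit_certificate); contrapositively O(~submit_certificate -> flag_manifest). Since O(~submit_certificate) holds, K gives O(flag_manifest).
Applying K to premise 3 (O(flag_manifest -> register_patent)) and O(flag_manifest) yields O(register_patent).
The contrapositive of premise 2 (O(~retain_amendment -> ~register_patent)) is O(register_patent -> retain_amendment), and O(register_patent) is already established, so O(retain_amendment).
Applying K to premise 7 (O(retain_amendment -> escrow_credential)) and O(retain_amendment) yields O(escrow_credential).
Premise 1, O(tag_asset -> ~escrow_credential), contraposes to O(escrow_credential -> ~tag_asset); with O(escrow_credential) we get O(~tag_asset).
Premise 4 does not contribute to this derivation.
So O(~tag_asset) holds, i.e. F(tag_asset). The claim follows.

Yes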